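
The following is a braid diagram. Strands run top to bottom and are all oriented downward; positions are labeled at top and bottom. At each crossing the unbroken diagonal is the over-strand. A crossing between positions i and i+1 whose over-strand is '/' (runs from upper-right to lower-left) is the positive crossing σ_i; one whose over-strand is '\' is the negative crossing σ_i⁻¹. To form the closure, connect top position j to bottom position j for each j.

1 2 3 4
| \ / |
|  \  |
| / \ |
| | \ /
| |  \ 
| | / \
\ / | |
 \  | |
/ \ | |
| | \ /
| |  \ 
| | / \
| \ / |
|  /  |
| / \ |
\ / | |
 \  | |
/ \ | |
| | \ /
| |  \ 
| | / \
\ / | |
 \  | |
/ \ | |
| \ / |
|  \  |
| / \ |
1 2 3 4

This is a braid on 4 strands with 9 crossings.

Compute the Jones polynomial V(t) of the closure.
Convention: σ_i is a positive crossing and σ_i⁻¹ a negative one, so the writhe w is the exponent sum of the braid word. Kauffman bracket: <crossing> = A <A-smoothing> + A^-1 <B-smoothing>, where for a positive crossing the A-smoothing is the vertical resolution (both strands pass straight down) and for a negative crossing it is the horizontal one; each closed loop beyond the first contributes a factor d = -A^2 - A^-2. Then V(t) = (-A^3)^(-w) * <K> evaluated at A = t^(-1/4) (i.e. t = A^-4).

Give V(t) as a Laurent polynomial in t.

Reading the diagram top to bottom ('/'-over between positions i,i+1 = s_i, '\'-over = s_i^-1): braid word = s2^-1 s3^-1 s1^-1 s3^-1 s2 s1^-1 s3^-1 s1^-1 s2^-1.
Braid: s2^-1 s3^-1 s1^-1 s3^-1 s2 s1^-1 s3^-1 s1^-1 s2^-1 on 4 strands, 9 crossings.
Writhe w = (#positive) - (#negative) = 1 - 8 = -7.
Enumerate smoothing states for the bracket polynomial. There are 2^9 = 512 states.
For each crossing: s=0 is the vertical smoothing, s=1 horizontal. Crossing k contributes A^(sign_k * (1 - 2*s_k)); loop factor d = -A^2 - A^-2.
Tabulate the states by total A-exponent and number of loops L (A-exp: L × count):
  A^9: L=6 ×1
  A^7: L=5 ×9
  A^5: L=4 ×35, L=6 ×1
  A^3: L=3 ×74, L=5 ×10
  A^1: L=2 ×85, L=4 ×41
  A^-1: L=1 ×42, L=3 ×80, L=5 ×4
  A^-3: L=2 ×65, L=4 ×19
  A^-5: L=1 ×9, L=3 ×26, L=5 ×1
  A^-7: L=2 ×6, L=4 ×3
  A^-9: L=3 ×1
Each group contributes A^e * Σ count * d^(L-1):
Powers of d = -A^2 - A^-2: d^2 = A^4 + 2 + A^-4; d^3 = -A^6 - 3*A^2 - 3*A^-2 - A^-6; d^4 = A^8 + 4*A^4 + 6 + 4*A^-4 + A^-8; d^5 = -A^10 - 5*A^6 - 10*A^2 - 10*A^-2 - 5*A^-6 - A^-10.
  A^9 * (d^5) = -A^19 - 5*A^15 - 10*A^11 - 10*A^7 - 5*A^3 - A^-1
  A^7 * (9*d^4) = 9*A^15 + 36*A^11 + 54*A^7 + 36*A^3 + 9*A^-1
  A^5 * (35*d^3 + d^5) = -A^15 - 40*A^11 - 115*A^7 - 115*A^3 - 40*A^-1 - A^-5
  A^3 * (74*d^2 + 10*d^4) = 10*A^11 + 114*A^7 + 208*A^3 + 114*A^-1 + 10*A^-5
  A^1 * (85*d + 41*d^3) = -41*A^7 - 208*A^3 - 208*A^-1 - 41*A^-5
  A^-1 * (42 + 80*d^2 + 4*d^4) = 4*A^7 + 96*A^3 + 226*A^-1 + 96*A^-5 + 4*A^-9
  A^-3 * (65*d + 19*d^3) = -19*A^3 - 122*A^-1 - 122*A^-5 - 19*A^-9
  A^-5 * (9 + 26*d^2 + d^4) = A^3 + 30*A^-1 + 67*A^-5 + 30*A^-9 + A^-13
  A^-7 * (6*d + 3*d^3) = -3*A^-1 - 15*A^-5 - 15*A^-9 - 3*A^-13
  A^-9 * (d^2) = A^-5 + 2*A^-9 + A^-13
Summing the groups: <K> = -A^19 + 3*A^15 - 4*A^11 + 6*A^7 - 6*A^3 + 5*A^-1 - 5*A^-5 + 2*A^-9 - A^-13
Normalise by the writhe: (-A^3)^(-w) = (-A^3)^(7) = -A^21, so f(A) = -A^21 * <K> = A^40 - 3*A^36 + 4*A^32 - 6*A^28 + 6*A^24 - 5*A^20 + 5*A^16 - 2*A^12 + A^8.
Substitute A = t^(-1/4), i.e. A^e → t^(-e/4): V(t) = t^-2 - 2*t^-3 + 5*t^-4 - 5*t^-5 + 6*t^-6 - 6*t^-7 + 4*t^-8 - 3*t^-9 + t^-10

Answer: t^-2 - 2*t^-3 + 5*t^-4 - 5*t^-5 + 6*t^-6 - 6*t^-7 + 4*t^-8 - 3*t^-9 + t^-10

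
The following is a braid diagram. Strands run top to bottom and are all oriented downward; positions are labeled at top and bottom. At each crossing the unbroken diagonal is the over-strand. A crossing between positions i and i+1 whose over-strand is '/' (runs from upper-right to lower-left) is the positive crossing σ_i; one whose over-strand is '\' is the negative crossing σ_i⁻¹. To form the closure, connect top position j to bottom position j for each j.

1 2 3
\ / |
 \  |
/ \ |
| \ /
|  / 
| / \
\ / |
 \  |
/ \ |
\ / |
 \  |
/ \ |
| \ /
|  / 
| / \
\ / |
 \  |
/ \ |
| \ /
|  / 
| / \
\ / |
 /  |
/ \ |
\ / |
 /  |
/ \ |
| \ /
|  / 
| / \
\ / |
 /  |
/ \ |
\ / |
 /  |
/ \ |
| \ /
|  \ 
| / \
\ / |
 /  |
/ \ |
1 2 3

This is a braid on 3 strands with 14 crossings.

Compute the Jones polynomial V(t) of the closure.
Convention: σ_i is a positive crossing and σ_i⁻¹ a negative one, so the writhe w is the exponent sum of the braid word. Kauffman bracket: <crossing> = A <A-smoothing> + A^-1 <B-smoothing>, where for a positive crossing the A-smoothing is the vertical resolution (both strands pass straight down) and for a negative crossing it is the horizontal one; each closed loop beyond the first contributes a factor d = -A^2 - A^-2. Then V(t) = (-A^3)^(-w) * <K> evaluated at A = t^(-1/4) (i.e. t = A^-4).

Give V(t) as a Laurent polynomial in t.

-t^6 + t^5 - t^4 + 2*t^3 - t^2 + t

Derivation:
Reading the diagram top to bottom ('/'-over between positions i,i+1 = s_i, '\'-over = s_i^-1): braid word = s1^-1 s2 s1^-1 s1^-1 s2 s1^-1 s2 s1 s1 s2 s1 s1 s2^-1 s1.
The presented braid s1^-1 s2 s1^-1 s1^-1 s2 s1^-1 s2 s1 s1 s2 s1 s1 s2^-1 s1 on 3 strands reduces by inverse Markov moves (closure unchanged at each step):
  Deconjugate: the word is γ·β·γ⁻¹ with γ = s1^-1 s2 (prefix) and γ⁻¹ = s2^-1 s1 (suffix); strip both.
  Deconjugate: the word is γ·β·γ⁻¹ with γ = s1^-1 s1^-1 (prefix) and γ⁻¹ = s1 s1 (suffix); strip both.
Reduced to β = s2 s1^-1 s2 s1 s1 s2 on 3 strands, 6 crossings.
Compute on β:
Braid: s2 s1^-1 s2 s1 s1 s2 on 3 strands, 6 crossings.
Writhe w = (#positive) - (#negative) = 5 - 1 = 4.
State-sum expansion of <K>. There are 2^6 = 64 states.
Each crossing splits two ways (0=vertical, 1=horizontal). The state's weight is A^(#A-smoothings - #B-smoothings) * d^(loops - 1).
Tabulate the states by total A-exponent and number of loops L (A-exp: L × count):
  A^6: L=2 ×1
  A^4: L=1 ×3, L=3 ×3
  A^2: L=2 ×14, L=4 ×1
  A^0: L=1 ×10, L=3 ×10
  A^-2: L=2 ×13, L=4 ×2
  A^-4: L=3 ×6
  A^-6: L=4 ×1
Each group contributes A^e * Σ count * d^(L-1):
Powers of d = -A^2 - A^-2: d^2 = A^4 + 2 + A^-4; d^3 = -A^6 - 3*A^2 - 3*A^-2 - A^-6.
  A^6 * (d) = -A^8 - A^4
  A^4 * (3 + 3*d^2) = 3*A^8 + 9*A^4 + 3
  A^2 * (14*d + d^3) = -A^8 - 17*A^4 - 17 - A^-4
  A^0 * (10 + 10*d^2) = 10*A^4 + 30 + 10*A^-4
  A^-2 * (13*d + 2*d^3) = -2*A^4 - 19 - 19*A^-4 - 2*A^-8
  A^-4 * (6*d^2) = 6 + 12*A^-4 + 6*A^-8
  A^-6 * (d^3) = -1 - 3*A^-4 - 3*A^-8 - A^-12
Summing the groups: <K> = A^8 - A^4 + 2 - A^-4 + A^-8 - A^-12
Normalise by the writhe: (-A^3)^(-w) = (-A^3)^(-4) = A^-12, so f(A) = A^-12 * <K> = A^-4 - A^-8 + 2*A^-12 - A^-16 + A^-20 - A^-24.
Substitute A = t^(-1/4), i.e. A^e → t^(-e/4): V(t) = -t^6 + t^5 - t^4 + 2*t^3 - t^2 + t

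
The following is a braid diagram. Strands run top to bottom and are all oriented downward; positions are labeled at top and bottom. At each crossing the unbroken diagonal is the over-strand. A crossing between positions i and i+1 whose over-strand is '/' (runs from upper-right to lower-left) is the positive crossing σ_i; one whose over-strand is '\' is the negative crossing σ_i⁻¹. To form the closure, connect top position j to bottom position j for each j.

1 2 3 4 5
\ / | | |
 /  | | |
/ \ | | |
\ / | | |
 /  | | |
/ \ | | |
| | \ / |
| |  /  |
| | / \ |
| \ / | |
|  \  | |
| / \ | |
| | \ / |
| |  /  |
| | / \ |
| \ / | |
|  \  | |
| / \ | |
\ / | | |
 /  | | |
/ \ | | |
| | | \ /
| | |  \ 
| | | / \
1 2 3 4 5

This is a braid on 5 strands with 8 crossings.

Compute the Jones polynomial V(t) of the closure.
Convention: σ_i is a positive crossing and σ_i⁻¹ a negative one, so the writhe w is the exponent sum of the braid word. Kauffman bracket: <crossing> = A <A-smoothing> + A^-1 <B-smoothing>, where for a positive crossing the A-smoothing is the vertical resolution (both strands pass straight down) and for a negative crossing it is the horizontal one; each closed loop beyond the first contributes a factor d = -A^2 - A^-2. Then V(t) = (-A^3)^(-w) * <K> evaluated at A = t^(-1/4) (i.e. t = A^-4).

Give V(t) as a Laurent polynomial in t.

Reading the diagram top to bottom ('/'-over between positions i,i+1 = s_i, '\'-over = s_i^-1): braid word = s1 s1 s3 s2^-1 s3 s2^-1 s1 s4^-1.
The presented braid s1 s1 s3 s2^-1 s3 s2^-1 s1 s4^-1 on 5 strands reduces by inverse Markov moves (closure unchanged at each step):
  Destabilize: the word has the form β·s4^-1 where s4^-1 occurs only as the final letter (β ∈ B_4); drop it and the last strand → 4 strands.
Reduced to β = s1 s1 s3 s2^-1 s3 s2^-1 s1 on 4 strands, 7 crossings.
Compute on β:
Braid: s1 s1 s3 s2^-1 s3 s2^-1 s1 on 4 strands, 7 crossings.
Writhe w = (#positive) - (#negative) = 5 - 2 = 3.
Computing the Kauffman bracket via state sum. There are 2^7 = 128 states.
Each crossing splits two ways (0=vertical, 1=horizontal). The state's weight is A^(#A-smoothings - #B-smoothings) * d^(loops - 1).
Tabulate the states by total A-exponent and number of loops L (A-exp: L × count):
  A^7: L=4 ×1
  A^5: L=3 ×7
  A^3: L=2 ×17, L=4 ×4
  A^1: L=1 ×15, L=3 ×19, L=5 ×1
  A^-1: L=2 ×27, L=4 ×8
  A^-3: L=3 ×20, L=5 ×1
  A^-5: L=4 ×7
  A^-7: L=5 ×1
Each group contributes A^e * Σ count * d^(L-1):
Powers of d = -A^2 - A^-2: d^2 = A^4 + 2 + A^-4; d^3 = -A^6 - 3*A^2 - 3*A^-2 - A^-6; d^4 = A^8 + 4*A^4 + 6 + 4*A^-4 + A^-8.
  A^7 * (d^3) = -A^13 - 3*A^9 - 3*A^5 - A
  A^5 * (7*d^2) = 7*A^9 + 14*A^5 + 7*A
  A^3 * (17*d + 4*d^3) = -4*A^9 - 29*A^5 - 29*A - 4*A^-3
  A^1 * (15 + 19*d^2 + d^4) = A^9 + 23*A^5 + 59*A + 23*A^-3 + A^-7
  A^-1 * (27*d + 8*d^3) = -8*A^5 - 51*A - 51*A^-3 - 8*A^-7
  A^-3 * (20*d^2 + d^4) = A^5 + 24*A + 46*A^-3 + 24*A^-7 + A^-11
  A^-5 * (7*d^3) = -7*A - 21*A^-3 - 21*A^-7 - 7*A^-11
  A^-7 * (d^4) = A + 4*A^-3 + 6*A^-7 + 4*A^-11 + A^-15
Summing the groups: <K> = -A^13 + A^9 - 2*A^5 + 3*A - 3*A^-3 + 2*A^-7 - 2*A^-11 + A^-15
Normalise by the writhe: (-A^3)^(-w) = (-A^3)^(-3) = -A^-9, so f(A) = -A^-9 * <K> = A^4 - 1 + 2*A^-4 - 3*A^-8 + 3*A^-12 - 2*A^-16 + 2*A^-20 - A^-24.
Substitute A = t^(-1/4), i.e. A^e → t^(-e/4): V(t) = -t^6 + 2*t^5 - 2*t^4 + 3*t^3 - 3*t^2 + 2*t - 1 + t^-1

Answer: -t^6 + 2*t^5 - 2*t^4 + 3*t^3 - 3*t^2 + 2*t - 1 + t^-1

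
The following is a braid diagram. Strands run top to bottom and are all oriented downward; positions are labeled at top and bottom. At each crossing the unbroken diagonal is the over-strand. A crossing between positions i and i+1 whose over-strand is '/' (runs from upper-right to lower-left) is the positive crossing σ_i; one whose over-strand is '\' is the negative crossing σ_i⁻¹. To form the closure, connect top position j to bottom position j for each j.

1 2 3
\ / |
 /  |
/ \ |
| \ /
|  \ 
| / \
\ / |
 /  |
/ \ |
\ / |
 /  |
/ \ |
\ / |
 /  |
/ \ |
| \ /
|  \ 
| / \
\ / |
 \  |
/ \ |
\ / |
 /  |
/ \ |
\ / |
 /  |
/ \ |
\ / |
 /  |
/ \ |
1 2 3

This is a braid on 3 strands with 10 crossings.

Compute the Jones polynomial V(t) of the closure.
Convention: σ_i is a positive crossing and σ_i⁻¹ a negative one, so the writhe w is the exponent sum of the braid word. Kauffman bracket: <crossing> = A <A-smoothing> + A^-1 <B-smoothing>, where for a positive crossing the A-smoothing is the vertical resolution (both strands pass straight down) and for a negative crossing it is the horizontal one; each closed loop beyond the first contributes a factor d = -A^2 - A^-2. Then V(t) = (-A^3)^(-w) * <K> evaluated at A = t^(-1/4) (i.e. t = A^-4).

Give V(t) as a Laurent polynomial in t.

Reading the diagram top to bottom ('/'-over between positions i,i+1 = s_i, '\'-over = s_i^-1): braid word = s1 s2^-1 s1 s1 s1 s2^-1 s1^-1 s1 s1 s1.
First cancel adjacent σ_i σ_i⁻¹ pairs (Reidemeister II — same braid, same closure): s1 s2^-1 s1 s1 s1 s2^-1 s1^-1 s1 s1 s1 → s1 s2^-1 s1 s1 s1 s2^-1 s1 s1.
Braid: s1 s2^-1 s1 s1 s1 s2^-1 s1 s1 on 3 strands, 8 crossings.
Writhe w = (#positive) - (#negative) = 6 - 2 = 4.
State-sum expansion of <K>. There are 2^8 = 256 states.
For each crossing: s=0 is the vertical smoothing, s=1 horizontal. Crossing k contributes A^(sign_k * (1 - 2*s_k)); loop factor d = -A^2 - A^-2.
Tabulate the states by total A-exponent and number of loops L (A-exp: L × count):
  A^8: L=3 ×1
  A^6: L=2 ×8
  A^4: L=1 ×21, L=3 ×7
  A^2: L=2 ×54, L=4 ×2
  A^0: L=3 ×70
  A^-2: L=4 ×56
  A^-4: L=5 ×28
  A^-6: L=6 ×8
  A^-8: L=7 ×1
Each group contributes A^e * Σ count * d^(L-1):
Powers of d = -A^2 - A^-2: d^2 = A^4 + 2 + A^-4; d^3 = -A^6 - 3*A^2 - 3*A^-2 - A^-6; d^4 = A^8 + 4*A^4 + 6 + 4*A^-4 + A^-8; d^5 = -A^10 - 5*A^6 - 10*A^2 - 10*A^-2 - 5*A^-6 - A^-10; d^6 = A^12 + 6*A^8 + 15*A^4 + 20 + 15*A^-4 + 6*A^-8 + A^-12.
  A^8 * (d^2) = A^12 + 2*A^8 + A^4
  A^6 * (8*d) = -8*A^8 - 8*A^4
  A^4 * (21 + 7*d^2) = 7*A^8 + 35*A^4 + 7
  A^2 * (54*d + 2*d^3) = -2*A^8 - 60*A^4 - 60 - 2*A^-4
  A^0 * (70*d^2) = 70*A^4 + 140 + 70*A^-4
  A^-2 * (56*d^3) = -56*A^4 - 168 - 168*A^-4 - 56*A^-8
  A^-4 * (28*d^4) = 28*A^4 + 112 + 168*A^-4 + 112*A^-8 + 28*A^-12
  A^-6 * (8*d^5) = -8*A^4 - 40 - 80*A^-4 - 80*A^-8 - 40*A^-12 - 8*A^-16
  A^-8 * (d^6) = A^4 + 6 + 15*A^-4 + 20*A^-8 + 15*A^-12 + 6*A^-16 + A^-20
Summing the groups: <K> = A^12 - A^8 + 3*A^4 - 3 + 3*A^-4 - 4*A^-8 + 3*A^-12 - 2*A^-16 + A^-20
Normalise by the writhe: (-A^3)^(-w) = (-A^3)^(-4) = A^-12, so f(A) = A^-12 * <K> = 1 - A^-4 + 3*A^-8 - 3*A^-12 + 3*A^-16 - 4*A^-20 + 3*A^-24 - 2*A^-28 + A^-32.
Substitute A = t^(-1/4), i.e. A^e → t^(-e/4): V(t) = t^8 - 2*t^7 + 3*t^6 - 4*t^5 + 3*t^4 - 3*t^3 + 3*t^2 - t + 1

Answer: t^8 - 2*t^7 + 3*t^6 - 4*t^5 + 3*t^4 - 3*t^3 + 3*t^2 - t + 1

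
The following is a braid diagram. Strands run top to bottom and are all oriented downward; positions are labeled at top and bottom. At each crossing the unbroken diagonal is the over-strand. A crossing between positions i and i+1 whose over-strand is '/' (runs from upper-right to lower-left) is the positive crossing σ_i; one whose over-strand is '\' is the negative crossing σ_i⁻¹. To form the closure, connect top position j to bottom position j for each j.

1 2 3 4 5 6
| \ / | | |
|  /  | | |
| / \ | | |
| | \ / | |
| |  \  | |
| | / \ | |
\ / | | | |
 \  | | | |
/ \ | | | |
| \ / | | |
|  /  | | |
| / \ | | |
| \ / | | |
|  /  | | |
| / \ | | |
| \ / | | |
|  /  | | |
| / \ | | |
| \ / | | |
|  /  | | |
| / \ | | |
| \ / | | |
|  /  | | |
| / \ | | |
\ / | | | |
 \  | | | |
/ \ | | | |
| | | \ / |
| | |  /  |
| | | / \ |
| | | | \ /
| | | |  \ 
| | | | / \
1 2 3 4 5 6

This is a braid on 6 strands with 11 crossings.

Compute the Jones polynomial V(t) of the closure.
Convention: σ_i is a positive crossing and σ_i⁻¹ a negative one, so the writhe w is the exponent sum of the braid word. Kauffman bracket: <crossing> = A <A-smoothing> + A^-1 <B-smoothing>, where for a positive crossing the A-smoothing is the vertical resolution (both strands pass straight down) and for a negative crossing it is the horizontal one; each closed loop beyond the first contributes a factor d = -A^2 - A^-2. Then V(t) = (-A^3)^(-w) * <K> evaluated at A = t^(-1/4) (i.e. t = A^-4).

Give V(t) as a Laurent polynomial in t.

Reading the diagram top to bottom ('/'-over between positions i,i+1 = s_i, '\'-over = s_i^-1): braid word = s2 s3^-1 s1^-1 s2 s2 s2 s2 s2 s1^-1 s4 s5^-1.
The presented braid s2 s3^-1 s1^-1 s2 s2 s2 s2 s2 s1^-1 s4 s5^-1 on 6 strands reduces by inverse Markov moves (closure unchanged at each step):
  Destabilize: the word has the form β·s5^-1 where s5^-1 occurs only as the final letter (β ∈ B_5); drop it and the last strand → 5 strands.
  Destabilize: the word has the form β·s4 where s4 occurs only as the final letter (β ∈ B_4); drop it and the last strand → 4 strands.
Reduced to β = s2 s3^-1 s1^-1 s2 s2 s2 s2 s2 s1^-1 on 4 strands, 9 crossings.
Compute on β:
Braid: s2 s3^-1 s1^-1 s2 s2 s2 s2 s2 s1^-1 on 4 strands, 9 crossings.
Writhe w = (#positive) - (#negative) = 6 - 3 = 3.
Computing the Kauffman bracket via state sum. There are 2^9 = 512 states.
For each crossing: s=0 is the vertical smoothing, s=1 horizontal. Crossing k contributes A^(sign_k * (1 - 2*s_k)); loop factor d = -A^2 - A^-2.
Tabulate the states by total A-exponent and number of loops L (A-exp: L × count):
  A^9: L=3 ×1
  A^7: L=2 ×8, L=4 ×1
  A^5: L=1 ×17, L=3 ×19
  A^3: L=2 ×63, L=4 ×21
  A^1: L=3 ×111, L=5 ×15
  A^-1: L=4 ×120, L=6 ×6
  A^-3: L=5 ×83, L=7 ×1
  A^-5: L=6 ×36
  A^-7: L=7 ×9
  A^-9: L=8 ×1
Each group contributes A^e * Σ count * d^(L-1):
Powers of d = -A^2 - A^-2: d^2 = A^4 + 2 + A^-4; d^3 = -A^6 - 3*A^2 - 3*A^-2 - A^-6; d^4 = A^8 + 4*A^4 + 6 + 4*A^-4 + A^-8; d^5 = -A^10 - 5*A^6 - 10*A^2 - 10*A^-2 - 5*A^-6 - A^-10; d^6 = A^12 + 6*A^8 + 15*A^4 + 20 + 15*A^-4 + 6*A^-8 + A^-12; d^7 = -A^14 - 7*A^10 - 21*A^6 - 35*A^2 - 35*A^-2 - 21*A^-6 - 7*A^-10 - A^-14.
  A^9 * (d^2) = A^13 + 2*A^9 + A^5
  A^7 * (8*d + d^3) = -A^13 - 11*A^9 - 11*A^5 - A
  A^5 * (17 + 19*d^2) = 19*A^9 + 55*A^5 + 19*A
  A^3 * (63*d + 21*d^3) = -21*A^9 - 126*A^5 - 126*A - 21*A^-3
  A^1 * (111*d^2 + 15*d^4) = 15*A^9 + 171*A^5 + 312*A + 171*A^-3 + 15*A^-7
  A^-1 * (120*d^3 + 6*d^5) = -6*A^9 - 150*A^5 - 420*A - 420*A^-3 - 150*A^-7 - 6*A^-11
  A^-3 * (83*d^4 + d^6) = A^9 + 89*A^5 + 347*A + 518*A^-3 + 347*A^-7 + 89*A^-11 + A^-15
  A^-5 * (36*d^5) = -36*A^5 - 180*A - 360*A^-3 - 360*A^-7 - 180*A^-11 - 36*A^-15
  A^-7 * (9*d^6) = 9*A^5 + 54*A + 135*A^-3 + 180*A^-7 + 135*A^-11 + 54*A^-15 + 9*A^-19
  A^-9 * (d^7) = -A^5 - 7*A - 21*A^-3 - 35*A^-7 - 35*A^-11 - 21*A^-15 - 7*A^-19 - A^-23
Summing the groups: <K> = -A^9 + A^5 - 2*A + 2*A^-3 - 3*A^-7 + 3*A^-11 - 2*A^-15 + 2*A^-19 - A^-23
Normalise by the writhe: (-A^3)^(-w) = (-A^3)^(-3) = -A^-9, so f(A) = -A^-9 * <K> = 1 - A^-4 + 2*A^-8 - 2*A^-12 + 3*A^-16 - 3*A^-20 + 2*A^-24 - 2*A^-28 + A^-32.
Substitute A = t^(-1/4), i.e. A^e → t^(-e/4): V(t) = t^8 - 2*t^7 + 2*t^6 - 3*t^5 + 3*t^4 - 2*t^3 + 2*t^2 - t + 1

Answer: t^8 - 2*t^7 + 2*t^6 - 3*t^5 + 3*t^4 - 2*t^3 + 2*t^2 - t + 1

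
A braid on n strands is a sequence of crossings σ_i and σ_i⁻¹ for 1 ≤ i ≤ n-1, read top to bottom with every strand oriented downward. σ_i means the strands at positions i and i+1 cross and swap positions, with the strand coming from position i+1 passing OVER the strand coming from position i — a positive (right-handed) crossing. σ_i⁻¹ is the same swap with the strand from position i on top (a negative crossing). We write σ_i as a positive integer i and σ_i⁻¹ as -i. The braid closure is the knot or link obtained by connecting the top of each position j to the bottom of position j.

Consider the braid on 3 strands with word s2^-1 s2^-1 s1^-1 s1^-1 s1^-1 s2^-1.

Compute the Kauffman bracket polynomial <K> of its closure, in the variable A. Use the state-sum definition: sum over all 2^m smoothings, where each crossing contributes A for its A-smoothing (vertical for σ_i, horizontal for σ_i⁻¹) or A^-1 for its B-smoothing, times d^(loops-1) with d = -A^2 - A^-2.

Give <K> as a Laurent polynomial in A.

Braid: s2^-1 s2^-1 s1^-1 s1^-1 s1^-1 s2^-1 on 3 strands, 6 crossings.
Writhe w = (#positive) - (#negative) = 0 - 6 = -6.
Enumerate smoothing states for the bracket polynomial. There are 2^6 = 64 states.
For each crossing: s=0 is the vertical smoothing, s=1 horizontal. Crossing k contributes A^(sign_k * (1 - 2*s_k)); loop factor d = -A^2 - A^-2.
Tabulate the states by total A-exponent and number of loops L (A-exp: L × count):
  A^6: L=5 ×1
  A^4: L=4 ×6
  A^2: L=3 ×15
  A^0: L=2 ×18, L=4 ×2
  A^-2: L=1 ×9, L=3 ×6
  A^-4: L=2 ×6
  A^-6: L=3 ×1
Each group contributes A^e * Σ count * d^(L-1):
Powers of d = -A^2 - A^-2: d^2 = A^4 + 2 + A^-4; d^3 = -A^6 - 3*A^2 - 3*A^-2 - A^-6; d^4 = A^8 + 4*A^4 + 6 + 4*A^-4 + A^-8.
  A^6 * (d^4) = A^14 + 4*A^10 + 6*A^6 + 4*A^2 + A^-2
  A^4 * (6*d^3) = -6*A^10 - 18*A^6 - 18*A^2 - 6*A^-2
  A^2 * (15*d^2) = 15*A^6 + 30*A^2 + 15*A^-2
  A^0 * (18*d + 2*d^3) = -2*A^6 - 24*A^2 - 24*A^-2 - 2*A^-6
  A^-2 * (9 + 6*d^2) = 6*A^2 + 21*A^-2 + 6*A^-6
  A^-4 * (6*d) = -6*A^-2 - 6*A^-6
  A^-6 * (d^2) = A^-2 + 2*A^-6 + A^-10
Summing the groups: <K> = A^14 - 2*A^10 + A^6 - 2*A^2 + 2*A^-2 + A^-10

Answer: A^14 - 2*A^10 + A^6 - 2*A^2 + 2*A^-2 + A^-10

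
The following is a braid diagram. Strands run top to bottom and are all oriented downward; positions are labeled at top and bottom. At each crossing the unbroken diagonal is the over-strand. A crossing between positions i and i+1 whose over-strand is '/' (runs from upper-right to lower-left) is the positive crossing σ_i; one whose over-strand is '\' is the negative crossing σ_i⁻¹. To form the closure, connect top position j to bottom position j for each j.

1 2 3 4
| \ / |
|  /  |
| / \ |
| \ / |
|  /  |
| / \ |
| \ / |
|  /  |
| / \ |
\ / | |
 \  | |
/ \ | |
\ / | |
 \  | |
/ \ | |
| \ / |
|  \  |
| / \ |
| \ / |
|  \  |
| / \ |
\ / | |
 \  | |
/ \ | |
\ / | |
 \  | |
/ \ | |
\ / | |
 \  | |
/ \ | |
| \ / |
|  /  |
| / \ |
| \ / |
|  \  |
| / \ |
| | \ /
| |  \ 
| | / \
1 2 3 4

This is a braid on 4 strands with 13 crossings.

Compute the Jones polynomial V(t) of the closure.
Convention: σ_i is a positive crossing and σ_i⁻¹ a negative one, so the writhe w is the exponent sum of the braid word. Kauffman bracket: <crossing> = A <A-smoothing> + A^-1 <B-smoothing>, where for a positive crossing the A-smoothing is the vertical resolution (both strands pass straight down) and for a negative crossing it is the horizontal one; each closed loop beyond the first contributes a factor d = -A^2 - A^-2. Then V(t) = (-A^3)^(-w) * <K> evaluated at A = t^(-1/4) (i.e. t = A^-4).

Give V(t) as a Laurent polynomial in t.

-1 + 3*t^-1 - 4*t^-2 + 6*t^-3 - 5*t^-4 + 5*t^-5 - 4*t^-6 + 2*t^-7 - t^-8

Derivation:
Reading the diagram top to bottom ('/'-over between positions i,i+1 = s_i, '\'-over = s_i^-1): braid word = s2 s2 s2 s1^-1 s1^-1 s2^-1 s2^-1 s1^-1 s1^-1 s1^-1 s2 s2^-1 s3^-1.
The presented braid s2 s2 s2 s1^-1 s1^-1 s2^-1 s2^-1 s1^-1 s1^-1 s1^-1 s2 s2^-1 s3^-1 on 4 strands reduces by inverse Markov moves (closure unchanged at each step):
  Destabilize: the word has the form β·s3^-1 where s3^-1 occurs only as the final letter (β ∈ B_3); drop it and the last strand → 3 strands.
  Deconjugate: the word is γ·β·γ⁻¹ with γ = s2 (prefix) and γ⁻¹ = s2^-1 (suffix); strip both.
Reduced to β = s2 s2 s1^-1 s1^-1 s2^-1 s2^-1 s1^-1 s1^-1 s1^-1 s2 on 3 strands, 10 crossings.
Compute on β:
Braid: s2 s2 s1^-1 s1^-1 s2^-1 s2^-1 s1^-1 s1^-1 s1^-1 s2 on 3 strands, 10 crossings.
Writhe w = (#positive) - (#negative) = 3 - 7 = -4.
State-sum expansion of <K>. There are 2^10 = 1024 states.
For each crossing: s=0 is the vertical smoothing, s=1 horizontal. Crossing k contributes A^(sign_k * (1 - 2*s_k)); loop factor d = -A^2 - A^-2.
Tabulate the states by total A-exponent and number of loops L (A-exp: L × count):
  A^10: L=6 ×1
  A^8: L=5 ×10
  A^6: L=4 ×41, L=6 ×4
  A^4: L=3 ×87, L=5 ×32, L=7 ×1
  A^2: L=2 ×97, L=4 ×100, L=6 ×13
  A^0: L=1 ×46, L=3 ×152, L=5 ×52, L=7 ×2
  A^-2: L=2 ×103, L=4 ×96, L=6 ×11
  A^-4: L=1 ×15, L=3 ×79, L=5 ×26
  A^-6: L=2 ×18, L=4 ×26, L=6 ×1
  A^-8: L=3 ×8, L=5 ×2
  A^-10: L=4 ×1
Each group contributes A^e * Σ count * d^(L-1):
Powers of d = -A^2 - A^-2: d^2 = A^4 + 2 + A^-4; d^3 = -A^6 - 3*A^2 - 3*A^-2 - A^-6; d^4 = A^8 + 4*A^4 + 6 + 4*A^-4 + A^-8; d^5 = -A^10 - 5*A^6 - 10*A^2 - 10*A^-2 - 5*A^-6 - A^-10; d^6 = A^12 + 6*A^8 + 15*A^4 + 20 + 15*A^-4 + 6*A^-8 + A^-12.
  A^10 * (d^5) = -A^20 - 5*A^16 - 10*A^12 - 10*A^8 - 5*A^4 - 1
  A^8 * (10*d^4) = 10*A^16 + 40*A^12 + 60*A^8 + 40*A^4 + 10
  A^6 * (41*d^3 + 4*d^5) = -4*A^16 - 61*A^12 - 163*A^8 - 163*A^4 - 61 - 4*A^-4
  A^4 * (87*d^2 + 32*d^4 + d^6) = A^16 + 38*A^12 + 230*A^8 + 386*A^4 + 230 + 38*A^-4 + A^-8
  A^2 * (97*d + 100*d^3 + 13*d^5) = -13*A^12 - 165*A^8 - 527*A^4 - 527 - 165*A^-4 - 13*A^-8
  A^0 * (46 + 152*d^2 + 52*d^4 + 2*d^6) = 2*A^12 + 64*A^8 + 390*A^4 + 702 + 390*A^-4 + 64*A^-8 + 2*A^-12
  A^-2 * (103*d + 96*d^3 + 11*d^5) = -11*A^8 - 151*A^4 - 501 - 501*A^-4 - 151*A^-8 - 11*A^-12
  A^-4 * (15 + 79*d^2 + 26*d^4) = 26*A^4 + 183 + 329*A^-4 + 183*A^-8 + 26*A^-12
  A^-6 * (18*d + 26*d^3 + d^5) = -A^4 - 31 - 106*A^-4 - 106*A^-8 - 31*A^-12 - A^-16
  A^-8 * (8*d^2 + 2*d^4) = 2 + 16*A^-4 + 28*A^-8 + 16*A^-12 + 2*A^-16
  A^-10 * (d^3) = -A^-4 - 3*A^-8 - 3*A^-12 - A^-16
Summing the groups: <K> = -A^20 + 2*A^16 - 4*A^12 + 5*A^8 - 5*A^4 + 6 - 4*A^-4 + 3*A^-8 - A^-12
Normalise by the writhe: (-A^3)^(-w) = (-A^3)^(4) = A^12, so f(A) = A^12 * <K> = -A^32 + 2*A^28 - 4*A^24 + 5*A^20 - 5*A^16 + 6*A^12 - 4*A^8 + 3*A^4 - 1.
Substitute A = t^(-1/4), i.e. A^e → t^(-e/4): V(t) = -1 + 3*t^-1 - 4*t^-2 + 6*t^-3 - 5*t^-4 + 5*t^-5 - 4*t^-6 + 2*t^-7 - t^-8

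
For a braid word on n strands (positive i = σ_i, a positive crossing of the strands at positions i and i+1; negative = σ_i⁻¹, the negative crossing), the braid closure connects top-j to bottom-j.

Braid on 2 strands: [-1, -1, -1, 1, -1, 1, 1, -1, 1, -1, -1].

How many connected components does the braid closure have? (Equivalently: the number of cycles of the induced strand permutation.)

1

Derivation:
Track the strand permutation on 2 strands, starting from identity.
  step 1: s1^-1 swaps positions 1,2 -> [2 1]
  step 2: s1^-1 swaps positions 1,2 -> [1 2]
  step 3: s1^-1 swaps positions 1,2 -> [2 1]
  step 4: s1 swaps positions 1,2 -> [1 2]
  step 5: s1^-1 swaps positions 1,2 -> [2 1]
  step 6: s1 swaps positions 1,2 -> [1 2]
  step 7: s1 swaps positions 1,2 -> [2 1]
  step 8: s1^-1 swaps positions 1,2 -> [1 2]
  step 9: s1 swaps positions 1,2 -> [2 1]
  step 10: s1^-1 swaps positions 1,2 -> [1 2]
  step 11: s1^-1 swaps positions 1,2 -> [2 1]
Final permutation (position -> original strand): [2 1]
Closure components = cycle count of this permutation = 1.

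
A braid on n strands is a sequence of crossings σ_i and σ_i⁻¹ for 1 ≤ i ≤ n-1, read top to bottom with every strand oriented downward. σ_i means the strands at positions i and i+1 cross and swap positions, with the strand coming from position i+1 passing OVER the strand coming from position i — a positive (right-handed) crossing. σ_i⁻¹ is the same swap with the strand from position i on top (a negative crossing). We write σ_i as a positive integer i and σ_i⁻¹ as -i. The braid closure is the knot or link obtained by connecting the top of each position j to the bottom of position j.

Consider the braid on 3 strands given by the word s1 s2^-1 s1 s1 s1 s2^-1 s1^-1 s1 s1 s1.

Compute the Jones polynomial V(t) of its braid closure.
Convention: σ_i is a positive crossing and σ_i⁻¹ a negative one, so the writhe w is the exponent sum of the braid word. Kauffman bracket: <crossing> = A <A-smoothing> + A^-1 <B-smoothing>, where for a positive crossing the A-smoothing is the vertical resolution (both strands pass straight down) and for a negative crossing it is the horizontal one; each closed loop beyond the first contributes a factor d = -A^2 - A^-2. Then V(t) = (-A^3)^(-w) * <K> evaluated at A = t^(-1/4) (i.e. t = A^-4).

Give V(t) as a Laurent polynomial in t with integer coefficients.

t^8 - 2*t^7 + 3*t^6 - 4*t^5 + 3*t^4 - 3*t^3 + 3*t^2 - t + 1

Derivation:
First cancel adjacent σ_i σ_i⁻¹ pairs (Reidemeister II — same braid, same closure): s1 s2^-1 s1 s1 s1 s2^-1 s1^-1 s1 s1 s1 → s1 s2^-1 s1 s1 s1 s2^-1 s1 s1.
Braid: s1 s2^-1 s1 s1 s1 s2^-1 s1 s1 on 3 strands, 8 crossings.
Writhe w = (#positive) - (#negative) = 6 - 2 = 4.
Enumerate smoothing states for the bracket polynomial. There are 2^8 = 256 states.
For each crossing: s=0 is the vertical smoothing, s=1 horizontal. Crossing k contributes A^(sign_k * (1 - 2*s_k)); loop factor d = -A^2 - A^-2.
Tabulate the states by total A-exponent and number of loops L (A-exp: L × count):
  A^8: L=3 ×1
  A^6: L=2 ×8
  A^4: L=1 ×21, L=3 ×7
  A^2: L=2 ×54, L=4 ×2
  A^0: L=3 ×70
  A^-2: L=4 ×56
  A^-4: L=5 ×28
  A^-6: L=6 ×8
  A^-8: L=7 ×1
Each group contributes A^e * Σ count * d^(L-1):
Powers of d = -A^2 - A^-2: d^2 = A^4 + 2 + A^-4; d^3 = -A^6 - 3*A^2 - 3*A^-2 - A^-6; d^4 = A^8 + 4*A^4 + 6 + 4*A^-4 + A^-8; d^5 = -A^10 - 5*A^6 - 10*A^2 - 10*A^-2 - 5*A^-6 - A^-10; d^6 = A^12 + 6*A^8 + 15*A^4 + 20 + 15*A^-4 + 6*A^-8 + A^-12.
  A^8 * (d^2) = A^12 + 2*A^8 + A^4
  A^6 * (8*d) = -8*A^8 - 8*A^4
  A^4 * (21 + 7*d^2) = 7*A^8 + 35*A^4 + 7
  A^2 * (54*d + 2*d^3) = -2*A^8 - 60*A^4 - 60 - 2*A^-4
  A^0 * (70*d^2) = 70*A^4 + 140 + 70*A^-4
  A^-2 * (56*d^3) = -56*A^4 - 168 - 168*A^-4 - 56*A^-8
  A^-4 * (28*d^4) = 28*A^4 + 112 + 168*A^-4 + 112*A^-8 + 28*A^-12
  A^-6 * (8*d^5) = -8*A^4 - 40 - 80*A^-4 - 80*A^-8 - 40*A^-12 - 8*A^-16
  A^-8 * (d^6) = A^4 + 6 + 15*A^-4 + 20*A^-8 + 15*A^-12 + 6*A^-16 + A^-20
Summing the groups: <K> = A^12 - A^8 + 3*A^4 - 3 + 3*A^-4 - 4*A^-8 + 3*A^-12 - 2*A^-16 + A^-20
Normalise by the writhe: (-A^3)^(-w) = (-A^3)^(-4) = A^-12, so f(A) = A^-12 * <K> = 1 - A^-4 + 3*A^-8 - 3*A^-12 + 3*A^-16 - 4*A^-20 + 3*A^-24 - 2*A^-28 + A^-32.
Substitute A = t^(-1/4), i.e. A^e → t^(-e/4): V(t) = t^8 - 2*t^7 + 3*t^6 - 4*t^5 + 3*t^4 - 3*t^3 + 3*t^2 - t + 1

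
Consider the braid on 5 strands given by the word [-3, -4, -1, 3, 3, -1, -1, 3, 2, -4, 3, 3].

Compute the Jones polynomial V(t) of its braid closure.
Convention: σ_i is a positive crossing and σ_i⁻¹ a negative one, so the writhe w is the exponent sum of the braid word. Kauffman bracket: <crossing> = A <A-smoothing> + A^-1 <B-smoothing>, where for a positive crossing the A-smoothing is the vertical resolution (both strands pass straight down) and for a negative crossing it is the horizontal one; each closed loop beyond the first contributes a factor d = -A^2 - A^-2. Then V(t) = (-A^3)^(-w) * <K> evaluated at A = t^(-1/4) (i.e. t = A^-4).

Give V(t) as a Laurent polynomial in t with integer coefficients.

The presented braid s3^-1 s4^-1 s1^-1 s3 s3 s1^-1 s1^-1 s3 s2 s4^-1 s3 s3 on 5 strands reduces by inverse Markov moves (closure unchanged at each step):
  Deconjugate: the word is γ·β·γ⁻¹ with γ = s3^-1 (prefix) and γ⁻¹ = s3 (suffix); strip both.
Reduced to β = s4^-1 s1^-1 s3 s3 s1^-1 s1^-1 s3 s2 s4^-1 s3 on 5 strands, 10 crossings.
Compute on β:
Braid: s4^-1 s1^-1 s3 s3 s1^-1 s1^-1 s3 s2 s4^-1 s3 on 5 strands, 10 crossings.
Writhe w = (#positive) - (#negative) = 5 - 5 = 0.
Computing the Kauffman bracket via state sum. There are 2^10 = 1024 states.
Smooth each crossing (0=||, 1=⌣⌢); contribution A^(Σ sign_k(1-2s_k)) * d^(L-1).
Tabulate the states by total A-exponent and number of loops L (A-exp: L × count):
  A^10: L=6 ×1
  A^8: L=5 ×10
  A^6: L=4 ×41, L=6 ×4
  A^4: L=3 ×83, L=5 ×36, L=7 ×1
  A^2: L=2 ×84, L=4 ×107, L=6 ×19
  A^0: L=1 ×33, L=3 ×143, L=5 ×70, L=7 ×6
  A^-2: L=2 ×68, L=4 ×116, L=6 ×25, L=8 ×1
  A^-4: L=3 ×64, L=5 ×52, L=7 ×4
  A^-6: L=4 ×33, L=6 ×12
  A^-8: L=5 ×9, L=7 ×1
  A^-10: L=6 ×1
Each group contributes A^e * Σ count * d^(L-1):
Powers of d = -A^2 - A^-2: d^2 = A^4 + 2 + A^-4; d^3 = -A^6 - 3*A^2 - 3*A^-2 - A^-6; d^4 = A^8 + 4*A^4 + 6 + 4*A^-4 + A^-8; d^5 = -A^10 - 5*A^6 - 10*A^2 - 10*A^-2 - 5*A^-6 - A^-10; d^6 = A^12 + 6*A^8 + 15*A^4 + 20 + 15*A^-4 + 6*A^-8 + A^-12; d^7 = -A^14 - 7*A^10 - 21*A^6 - 35*A^2 - 35*A^-2 - 21*A^-6 - 7*A^-10 - A^-14.
  A^10 * (d^5) = -A^20 - 5*A^16 - 10*A^12 - 10*A^8 - 5*A^4 - 1
  A^8 * (10*d^4) = 10*A^16 + 40*A^12 + 60*A^8 + 40*A^4 + 10
  A^6 * (41*d^3 + 4*d^5) = -4*A^16 - 61*A^12 - 163*A^8 - 163*A^4 - 61 - 4*A^-4
  A^4 * (83*d^2 + 36*d^4 + d^6) = A^16 + 42*A^12 + 242*A^8 + 402*A^4 + 242 + 42*A^-4 + A^-8
  A^2 * (84*d + 107*d^3 + 19*d^5) = -19*A^12 - 202*A^8 - 595*A^4 - 595 - 202*A^-4 - 19*A^-8
  A^0 * (33 + 143*d^2 + 70*d^4 + 6*d^6) = 6*A^12 + 106*A^8 + 513*A^4 + 859 + 513*A^-4 + 106*A^-8 + 6*A^-12
  A^-2 * (68*d + 116*d^3 + 25*d^5 + d^7) = -A^12 - 32*A^8 - 262*A^4 - 701 - 701*A^-4 - 262*A^-8 - 32*A^-12 - A^-16
  A^-4 * (64*d^2 + 52*d^4 + 4*d^6) = 4*A^8 + 76*A^4 + 332 + 520*A^-4 + 332*A^-8 + 76*A^-12 + 4*A^-16
  A^-6 * (33*d^3 + 12*d^5) = -12*A^4 - 93 - 219*A^-4 - 219*A^-8 - 93*A^-12 - 12*A^-16
  A^-8 * (9*d^4 + d^6) = A^4 + 15 + 51*A^-4 + 74*A^-8 + 51*A^-12 + 15*A^-16 + A^-20
  A^-10 * (d^5) = -1 - 5*A^-4 - 10*A^-8 - 10*A^-12 - 5*A^-16 - A^-20
Summing the groups: <K> = -A^20 + 2*A^16 - 3*A^12 + 5*A^8 - 5*A^4 + 6 - 5*A^-4 + 3*A^-8 - 2*A^-12 + A^-16
Normalise by the writhe: (-A^3)^(-w) = (-A^3)^(0) = 1, so f(A) = 1 * <K> = -A^20 + 2*A^16 - 3*A^12 + 5*A^8 - 5*A^4 + 6 - 5*A^-4 + 3*A^-8 - 2*A^-12 + A^-16.
Substitute A = t^(-1/4), i.e. A^e → t^(-e/4): V(t) = t^4 - 2*t^3 + 3*t^2 - 5*t + 6 - 5*t^-1 + 5*t^-2 - 3*t^-3 + 2*t^-4 - t^-5

Answer: t^4 - 2*t^3 + 3*t^2 - 5*t + 6 - 5*t^-1 + 5*t^-2 - 3*t^-3 + 2*t^-4 - t^-5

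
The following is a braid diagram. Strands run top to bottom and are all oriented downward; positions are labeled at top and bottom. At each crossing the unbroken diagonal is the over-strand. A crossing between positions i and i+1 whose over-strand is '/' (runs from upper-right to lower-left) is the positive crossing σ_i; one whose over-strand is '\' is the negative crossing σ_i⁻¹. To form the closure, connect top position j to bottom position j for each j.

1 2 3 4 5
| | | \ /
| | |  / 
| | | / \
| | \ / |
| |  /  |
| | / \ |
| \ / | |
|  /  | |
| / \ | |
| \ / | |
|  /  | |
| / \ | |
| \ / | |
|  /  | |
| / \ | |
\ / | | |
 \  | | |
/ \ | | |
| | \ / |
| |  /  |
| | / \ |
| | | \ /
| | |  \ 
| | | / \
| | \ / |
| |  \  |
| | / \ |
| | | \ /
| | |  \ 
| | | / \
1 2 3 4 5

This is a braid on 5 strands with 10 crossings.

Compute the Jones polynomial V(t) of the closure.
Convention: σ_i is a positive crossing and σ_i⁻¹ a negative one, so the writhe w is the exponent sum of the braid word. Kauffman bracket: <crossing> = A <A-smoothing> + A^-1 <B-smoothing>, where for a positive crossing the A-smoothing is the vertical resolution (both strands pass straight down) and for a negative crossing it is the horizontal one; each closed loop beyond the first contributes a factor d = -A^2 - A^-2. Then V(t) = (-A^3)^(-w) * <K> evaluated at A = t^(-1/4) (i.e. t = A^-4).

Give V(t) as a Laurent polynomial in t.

Reading the diagram top to bottom ('/'-over between positions i,i+1 = s_i, '\'-over = s_i^-1): braid word = s4 s3 s2 s2 s2 s1^-1 s3 s4^-1 s3^-1 s4^-1.
The presented braid s4 s3 s2 s2 s2 s1^-1 s3 s4^-1 s3^-1 s4^-1 on 5 strands reduces by inverse Markov moves (closure unchanged at each step):
  Deconjugate: the word is γ·β·γ⁻¹ with γ = s4 s3 (prefix) and γ⁻¹ = s3^-1 s4^-1 (suffix); strip both.
  Destabilize: the word has the form β·s4^-1 where s4^-1 occurs only as the final letter (β ∈ B_4); drop it and the last strand → 4 strands.
Reduced to β = s2 s2 s2 s1^-1 s3 on 4 strands, 5 crossings.
Compute on β:
Braid: s2 s2 s2 s1^-1 s3 on 4 strands, 5 crossings.
Writhe w = (#positive) - (#negative) = 4 - 1 = 3.
Enumerate smoothing states for the bracket polynomial. There are 2^5 = 32 states.
Each crossing splits two ways (0=vertical, 1=horizontal). The state's weight is A^(#A-smoothings - #B-smoothings) * d^(loops - 1).
  state 00000: A-exp=+3, loops=4, term = A^3 * d^3
  state 00001: A-exp=+1, loops=3, term = A^1 * d^2
  state 00010: A-exp=+5, loops=3, term = A^5 * d^2
  state 00011: A-exp=+3, loops=2, term = A^3 * d^1
  state 00100: A-exp=+1, loops=3, term = A^1 * d^2
  state 00101: A-exp=-1, loops=2, term = A^-1 * d^1
  state 00110: A-exp=+3, loops=2, term = A^3 * d^1
  state 00111: A-exp=+1, loops=1, term = A^1 * d^0
  state 01000: A-exp=+1, loops=3, term = A^1 * d^2
  state 01001: A-exp=-1, loops=2, term = A^-1 * d^1
  state 01010: A-exp=+3, loops=2, term = A^3 * d^1
  state 01011: A-exp=+1, loops=1, term = A^1 * d^0
  state 01100: A-exp=-1, loops=4, term = A^-1 * d^3
  state 01101: A-exp=-3, loops=3, term = A^-3 * d^2
  state 01110: A-exp=+1, loops=3, term = A^1 * d^2
  state 01111: A-exp=-1, loops=2, term = A^-1 * d^1
  state 10000: A-exp=+1, loops=3, term = A^1 * d^2
  state 10001: A-exp=-1, loops=2, term = A^-1 * d^1
  state 10010: A-exp=+3, loops=2, term = A^3 * d^1
  state 10011: A-exp=+1, loops=1, term = A^1 * d^0
  state 10100: A-exp=-1, loops=4, term = A^-1 * d^3
  state 10101: A-exp=-3, loops=3, term = A^-3 * d^2
  state 10110: A-exp=+1, loops=3, term = A^1 * d^2
  state 10111: A-exp=-1, loops=2, term = A^-1 * d^1
  state 11000: A-exp=-1, loops=4, term = A^-1 * d^3
  state 11001: A-exp=-3, loops=3, term = A^-3 * d^2
  state 11010: A-exp=+1, loops=3, term = A^1 * d^2
  state 11011: A-exp=-1, loops=2, term = A^-1 * d^1
  state 11100: A-exp=-3, loops=5, term = A^-3 * d^4
  state 11101: A-exp=-5, loops=4, term = A^-5 * d^3
  state 11110: A-exp=-1, loops=4, term = A^-1 * d^3
  state 11111: A-exp=-3, loops=3, term = A^-3 * d^2
Collect the terms by A-exponent (count of states per loop number):
Powers of d = -A^2 - A^-2: d^2 = A^4 + 2 + A^-4; d^3 = -A^6 - 3*A^2 - 3*A^-2 - A^-6; d^4 = A^8 + 4*A^4 + 6 + 4*A^-4 + A^-8.
  A^5 * (d^2) = A^9 + 2*A^5 + A
  A^3 * (4*d + d^3) = -A^9 - 7*A^5 - 7*A - A^-3
  A^1 * (3 + 7*d^2) = 7*A^5 + 17*A + 7*A^-3
  A^-1 * (6*d + 4*d^3) = -4*A^5 - 18*A - 18*A^-3 - 4*A^-7
  A^-3 * (4*d^2 + d^4) = A^5 + 8*A + 14*A^-3 + 8*A^-7 + A^-11
  A^-5 * (d^3) = -A - 3*A^-3 - 3*A^-7 - A^-11
Summing the groups: <K> = -A^5 - A^-3 + A^-7
Normalise by the writhe: (-A^3)^(-w) = (-A^3)^(-3) = -A^-9, so f(A) = -A^-9 * <K> = A^-4 + A^-12 - A^-16.
Substitute A = t^(-1/4), i.e. A^e → t^(-e/4): V(t) = -t^4 + t^3 + t

Answer: -t^4 + t^3 + t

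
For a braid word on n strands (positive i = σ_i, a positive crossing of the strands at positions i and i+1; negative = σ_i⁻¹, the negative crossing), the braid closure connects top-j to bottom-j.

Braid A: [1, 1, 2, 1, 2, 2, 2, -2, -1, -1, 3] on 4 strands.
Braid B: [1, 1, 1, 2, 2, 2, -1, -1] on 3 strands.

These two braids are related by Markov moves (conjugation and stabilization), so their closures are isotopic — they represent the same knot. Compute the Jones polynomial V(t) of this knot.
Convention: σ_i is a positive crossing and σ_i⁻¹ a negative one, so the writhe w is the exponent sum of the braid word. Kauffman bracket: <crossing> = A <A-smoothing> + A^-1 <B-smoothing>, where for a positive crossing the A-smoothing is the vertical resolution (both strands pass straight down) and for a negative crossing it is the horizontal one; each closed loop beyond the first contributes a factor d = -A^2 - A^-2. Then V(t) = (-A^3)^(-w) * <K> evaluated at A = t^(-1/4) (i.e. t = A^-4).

-t^4 + t^3 + t

Derivation:
Markov-equivalent braids have isotopic closures, hence identical knot invariants. Strip the Markov moves from each word to reach a common short braid β, then compute V(t) once on β.
Braid A: s1 s1 s2 s1 s2 s2 s2 s2^-1 s1^-1 s1^-1 s3 on 4 strands reduces by inverse Markov moves (closure unchanged at each step):
  Destabilize: the word has the form β·s3 where s3 occurs only as the final letter (β ∈ B_3); drop it and the last strand → 3 strands.
  Deconjugate: the word is γ·β·γ⁻¹ with γ = s1 (prefix) and γ⁻¹ = s1^-1 (suffix); strip both.
  Deconjugate: the word is γ·β·γ⁻¹ with γ = s1 s2 (prefix) and γ⁻¹ = s2^-1 s1^-1 (suffix); strip both.
Reduced to β = s1 s2 s2 s2 on 3 strands, 4 crossings.
Braid B: s1 s1 s1 s2 s2 s2 s1^-1 s1^-1 on 3 strands reduces by inverse Markov moves (closure unchanged at each step):
  Deconjugate: the word is γ·β·γ⁻¹ with γ = s1 s1 (prefix) and γ⁻¹ = s1^-1 s1^-1 (suffix); strip both.
Reduced to β = s1 s2 s2 s2 on 3 strands, 4 crossings.
Both give the same β = s1 s2 s2 s2 on 3 strands, so one state sum suffices:
Braid: s1 s2 s2 s2 on 3 strands, 4 crossings.
Writhe w = (#positive) - (#negative) = 4 - 0 = 4.
Computing the Kauffman bracket via state sum. There are 2^4 = 16 states.
Each crossing splits two ways (0=vertical, 1=horizontal). The state's weight is A^(#A-smoothings - #B-smoothings) * d^(loops - 1).
  state 0000: A-exp=+4, loops=3, term = A^4 * d^2
  state 0001: A-exp=+2, loops=2, term = A^2 * d^1
  state 0010: A-exp=+2, loops=2, term = A^2 * d^1
  state 0011: A-exp=+0, loops=3, term = A^0 * d^2
  state 0100: A-exp=+2, loops=2, term = A^2 * d^1
  state 0101: A-exp=+0, loops=3, term = A^0 * d^2
  state 0110: A-exp=+0, loops=3, term = A^0 * d^2
  state 0111: A-exp=-2, loops=4, term = A^-2 * d^3
  state 1000: A-exp=+2, loops=2, term = A^2 * d^1
  state 1001: A-exp=+0, loops=1, term = A^0 * d^0
  state 1010: A-exp=+0, loops=1, term = A^0 * d^0
  state 1011: A-exp=-2, loops=2, term = A^-2 * d^1
  state 1100: A-exp=+0, loops=1, term = A^0 * d^0
  state 1101: A-exp=-2, loops=2, term = A^-2 * d^1
  state 1110: A-exp=-2, loops=2, term = A^-2 * d^1
  state 1111: A-exp=-4, loops=3, term = A^-4 * d^2
Collect the terms by A-exponent (count of states per loop number):
Powers of d = -A^2 - A^-2: d^2 = A^4 + 2 + A^-4; d^3 = -A^6 - 3*A^2 - 3*A^-2 - A^-6.
  A^4 * (d^2) = A^8 + 2*A^4 + 1
  A^2 * (4*d) = -4*A^4 - 4
  A^0 * (3 + 3*d^2) = 3*A^4 + 9 + 3*A^-4
  A^-2 * (3*d + d^3) = -A^4 - 6 - 6*A^-4 - A^-8
  A^-4 * (d^2) = 1 + 2*A^-4 + A^-8
Summing the groups: <K> = A^8 + 1 - A^-4
Normalise by the writhe: (-A^3)^(-w) = (-A^3)^(-4) = A^-12, so f(A) = A^-12 * <K> = A^-4 + A^-12 - A^-16.
Substitute A = t^(-1/4), i.e. A^e → t^(-e/4): V(t) = -t^4 + t^3 + t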